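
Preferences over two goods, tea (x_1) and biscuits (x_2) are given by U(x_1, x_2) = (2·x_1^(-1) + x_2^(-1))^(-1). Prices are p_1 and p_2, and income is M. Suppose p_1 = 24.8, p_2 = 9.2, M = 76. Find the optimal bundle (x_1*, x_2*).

x_1* = 2.142, x_2* = 2.4868

MU_x_1 ∝ 2·x_1^(-2), MU_x_2 ∝ x_2^(-2), so MRS = 2·(x_2/x_1)^(2) = p_1/p_2.
Hence x_2/x_1 = ((1/2)·p_1/p_2)^(1/(2)), i.e. raised to the 0.5 power.
Substitute x_2 = (x_2/x_1)·x_1 into the budget: x_1* = M/(p_1 + p_2·(x_2/x_1)).
Numerically x_2/x_1 = 1.160959, so x_1* = 76/(24.8 + 9.2·1.160959) = 2.142 and x_2* = 1.160959·2.142 = 2.4868.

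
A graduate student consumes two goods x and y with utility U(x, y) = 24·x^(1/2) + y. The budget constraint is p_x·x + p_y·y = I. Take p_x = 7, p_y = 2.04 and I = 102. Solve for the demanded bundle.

MU_x = 12/√x, MU_y = 1. Tangency: 12/√x = p_x/p_y.
Solve: √x = 12·p_y/p_x, so x*(p_x,p_y) = (12·p_y/p_x)², and y* = (I − p_x·x*)/p_y.
Plugging in: x* = (12·2.04/7)² = 12.23, y* = 8.0343.

x* = 12.23, y* = 8.0343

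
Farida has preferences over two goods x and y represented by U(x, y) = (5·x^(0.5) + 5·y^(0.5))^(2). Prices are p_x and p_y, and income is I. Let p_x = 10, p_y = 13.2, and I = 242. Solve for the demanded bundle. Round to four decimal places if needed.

x* = 13.769, y* = 7.9023

MRS = MU_x/MU_y = (y/x)^(0.5). Set equal to p_x/p_y.
Hence y/x = (p_x/p_y)^(1/(0.5)), i.e. raised to the 2 power.
Substitute y = (y/x)·x into the budget: x* = I/(p_x + p_y·(y/x)).
Numerically y/x = 0.573921, so x* = 242/(10 + 13.2·0.573921) = 13.769 and y* = 0.573921·13.769 = 7.9023.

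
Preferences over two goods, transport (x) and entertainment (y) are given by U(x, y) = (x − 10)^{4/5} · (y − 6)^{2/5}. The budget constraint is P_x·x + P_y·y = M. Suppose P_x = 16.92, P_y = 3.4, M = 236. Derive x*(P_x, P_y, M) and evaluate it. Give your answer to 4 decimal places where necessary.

x* = 11.8282

MRS = 2·(y−6)/(x−10). Tangency with P_x/P_y gives y−6 = (1/2)·(P_x/P_y)·(x−10).
Substituting into the budget: x* = 10 + 2/3·(M − 10·P_x − 6·P_y)/P_x, and y* = 6 + 1/3·(…)/P_y.
Discretionary income = 236 − 10·16.92 − 6·3.4 = 46.4; x* = 10 + 2/3·46.4/16.92 = 11.8282.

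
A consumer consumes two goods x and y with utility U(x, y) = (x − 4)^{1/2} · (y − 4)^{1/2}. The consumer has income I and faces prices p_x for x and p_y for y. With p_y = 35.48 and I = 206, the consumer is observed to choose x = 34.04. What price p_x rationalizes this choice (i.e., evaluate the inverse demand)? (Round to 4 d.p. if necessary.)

MRS = (y−4)/(x−4). Tangency with p_x/p_y gives y−4 = (p_x/p_y)·(x−4).
Substituting into the budget: x* = 4 + 0.5·(I − 4·p_x − 4·p_y)/p_x, and y* = 4 + 0.5·(…)/p_y.
Set x* = 34.04 in the demand function and solve for p_x: p_x = 1.

p_x = 1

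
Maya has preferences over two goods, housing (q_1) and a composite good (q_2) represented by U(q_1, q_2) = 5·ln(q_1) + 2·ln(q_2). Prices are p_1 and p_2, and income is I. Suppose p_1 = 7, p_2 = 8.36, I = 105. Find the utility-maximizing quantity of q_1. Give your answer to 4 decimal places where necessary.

q_1* = 10.7143

MU_q_1/MU_q_2 = (5·q_2)/(2·q_1); tangency sets this equal to p_1/p_2.
Rearranging, p_2·q_2 = (2/5)·p_1·q_1. Substituting into the budget gives p_1·q_1·(1 + (2/5)) = I.
Demand: q_1*(p_1,p_2,I) = 5/7·I/p_1 and q_2* = 2/7·I/p_2.
At p_1=7, p_2=8.36, I=105: q_1* = 5/7·105/7 = 10.7143.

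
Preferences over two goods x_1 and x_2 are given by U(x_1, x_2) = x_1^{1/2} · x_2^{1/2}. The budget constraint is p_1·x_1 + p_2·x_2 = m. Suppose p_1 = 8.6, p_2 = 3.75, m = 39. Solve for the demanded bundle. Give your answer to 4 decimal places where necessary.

MU_x_1/MU_x_2 = (0.5·x_2)/(0.5·x_1); tangency sets this equal to p_1/p_2.
Rearranging, p_2·x_2 = p_1·x_1. Substituting into the budget gives p_1·x_1·(1 + 1) = m.
Demand: x_1*(p_1,p_2,m) = 0.5·m/p_1 and x_2* = 0.5·m/p_2.
At p_1=8.6, p_2=3.75, m=39: x_1* = 0.5·39/8.6 = 2.2674, x_2* = 5.2.

x_1* = 2.2674, x_2* = 5.2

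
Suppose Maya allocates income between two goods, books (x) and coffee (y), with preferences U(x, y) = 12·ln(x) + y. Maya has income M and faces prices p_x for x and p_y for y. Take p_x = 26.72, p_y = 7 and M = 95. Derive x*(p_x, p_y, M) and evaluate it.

MU_x = 12/x, MU_y = 1. Tangency: 12/x = p_x/p_y.
So x*(p_x,p_y) = 12·p_y/p_x, independent of income; and y* = (M − 12·p_y)/p_y.
At the given prices: x* = 12·7/26.72 = 3.1437.

x* = 3.1437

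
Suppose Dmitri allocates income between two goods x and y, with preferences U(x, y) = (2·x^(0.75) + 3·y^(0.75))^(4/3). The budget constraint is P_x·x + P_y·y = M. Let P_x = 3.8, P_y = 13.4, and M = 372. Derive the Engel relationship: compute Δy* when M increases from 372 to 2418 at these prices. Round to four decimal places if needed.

MRS = MU_x/MU_y = (2/3)·(y/x)^(0.25). Set equal to P_x/P_y.
Solve for the ratio: y/x = [(3/2)·P_x/P_y]^(4).
With the ratio pinned down, the budget gives x* = M/(P_x + P_y·(y/x)) and y* = (y/x)·x*.
Numerically y/x = 0.03274, so x* = 372/(3.8 + 13.4·0.03274) = 87.7624 and y* = 0.03274·87.7624 = 2.8734.
At M' = 2418: y* = 18.6768. Change: 18.6768 − 2.8734 = 15.8034.

Δy* = 15.8034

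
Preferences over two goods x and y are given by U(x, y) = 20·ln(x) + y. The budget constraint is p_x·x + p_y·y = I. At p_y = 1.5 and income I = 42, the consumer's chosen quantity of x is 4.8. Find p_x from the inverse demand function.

p_x = 6.25

MU_x = 20/x, MU_y = 1. Tangency: 20/x = p_x/p_y.
So x*(p_x,p_y) = 20·p_y/p_x, independent of income; and y* = (I − 20·p_y)/p_y.
Set x* = 4.8 in the demand function and solve for p_x: p_x = 6.25.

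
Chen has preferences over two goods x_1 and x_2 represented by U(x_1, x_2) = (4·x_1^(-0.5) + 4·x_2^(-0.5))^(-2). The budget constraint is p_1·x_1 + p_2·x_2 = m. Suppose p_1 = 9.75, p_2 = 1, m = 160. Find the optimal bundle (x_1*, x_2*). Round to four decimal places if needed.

x_1* = 11.1779, x_2* = 51.0151

MU_x_1 ∝ 4·x_1^(-1.5), MU_x_2 ∝ 4·x_2^(-1.5), so MRS = (x_2/x_1)^(1.5) = p_1/p_2.
Hence x_2/x_1 = (p_1/p_2)^(1/(1.5)), i.e. raised to the 2/3 power.
With the ratio pinned down, the budget gives x_1* = m/(p_1 + p_2·(x_2/x_1)) and x_2* = (x_2/x_1)·x_1*.
Numerically x_2/x_1 = 4.563903, so x_1* = 160/(9.75 + 1·4.563903) = 11.1779 and x_2* = 4.563903·11.1779 = 51.0151.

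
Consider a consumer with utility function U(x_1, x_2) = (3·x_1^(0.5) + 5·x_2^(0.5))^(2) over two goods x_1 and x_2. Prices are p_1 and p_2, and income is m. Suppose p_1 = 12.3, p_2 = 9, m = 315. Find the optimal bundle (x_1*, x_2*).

With the ratio pinned down, the budget gives x_1* = m/(p_1 + p_2·(x_2/x_1)) and x_2* = (x_2/x_1)·x_1*.
Numerically x_2/x_1 = 5.188272, so x_1* = 315/(12.3 + 9·5.188272) = 5.3395 and x_2* = 5.188272·5.3395 = 27.7027.

x_1* = 5.3395, x_2* = 27.7027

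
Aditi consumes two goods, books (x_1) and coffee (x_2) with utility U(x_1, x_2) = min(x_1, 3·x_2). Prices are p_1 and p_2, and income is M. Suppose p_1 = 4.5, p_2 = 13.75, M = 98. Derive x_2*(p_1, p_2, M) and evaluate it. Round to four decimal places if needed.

With perfect complements, no substitution: consume in ratio x_1:x_2 = 3:1.
Budget: p_1·x_1 + p_2·(1/3)·x_1 = M, so (3·p_1 + p_2)·x_1 = 3·M.
Demand: x_1*(p_1,p_2,M) = 3·M/(3·p_1 + p_2), x_2* = M/(3·p_1 + p_2).
Here 3·4.5 + 13.75 = 27.25, giving x_2* = 3.5963.

x_2* = 3.5963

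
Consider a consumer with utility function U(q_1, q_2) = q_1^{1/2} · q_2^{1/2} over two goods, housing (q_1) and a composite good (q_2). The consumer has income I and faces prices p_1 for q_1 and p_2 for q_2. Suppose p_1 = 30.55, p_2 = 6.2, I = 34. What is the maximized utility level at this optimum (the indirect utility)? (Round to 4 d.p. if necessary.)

Tangency: MRS = q_2/q_1 = p_1/p_2.
So 0.5·p_2·q_2 = 0.5·p_1·q_1; combined with the budget, a share 0.5 of income goes to q_1.
Demand: q_1*(p_1,p_2,I) = 0.5·I/p_1 and q_2* = 0.5·I/p_2.
At p_1=30.55, p_2=6.2, I=34: q_1* = 0.5·34/30.55 = 0.5565, q_2* = 2.7419.
Utility at the optimum: U(0.5565, 2.7419) = 1.2352.

V = 1.2352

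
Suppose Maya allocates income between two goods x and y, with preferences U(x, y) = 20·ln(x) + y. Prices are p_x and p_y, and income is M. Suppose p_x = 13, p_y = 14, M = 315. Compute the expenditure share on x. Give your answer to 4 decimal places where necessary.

Set MRS = p_x/p_y: (20/x)/1 = p_x/p_y.
So x*(p_x,p_y) = 20·p_y/p_x, independent of income; and y* = (M − 20·p_y)/p_y.
At the given prices: x* = 20·14/13 = 21.5385, and y* = 2.5.
Expenditure on x: 13·21.5385 = 280; share = 0.8889.

share on x = 0.8889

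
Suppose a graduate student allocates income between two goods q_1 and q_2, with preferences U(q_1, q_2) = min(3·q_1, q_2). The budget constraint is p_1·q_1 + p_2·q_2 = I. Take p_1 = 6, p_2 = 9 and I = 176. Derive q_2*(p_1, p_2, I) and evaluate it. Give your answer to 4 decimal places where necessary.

Demand: q_1*(p_1,p_2,I) = I/(p_1 + 3·p_2), q_2* = 3·I/(p_1 + 3·p_2).
Here 6 + 3·9 = 33, giving q_2* = 16.

q_2* = 16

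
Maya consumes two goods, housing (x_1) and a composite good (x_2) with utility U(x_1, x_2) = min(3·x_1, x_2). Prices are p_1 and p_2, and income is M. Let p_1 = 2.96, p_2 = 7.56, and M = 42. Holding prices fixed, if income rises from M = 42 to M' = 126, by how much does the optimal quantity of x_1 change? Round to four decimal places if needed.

With perfect complements, no substitution: consume in ratio x_1:x_2 = 1:3.
Budget: p_1·x_1 + p_2·3·x_1 = M, so (p_1 + 3·p_2)·x_1 = M.
Demand: x_1*(p_1,p_2,M) = M/(p_1 + 3·p_2), x_2* = 3·M/(p_1 + 3·p_2).
Here 2.96 + 3·7.56 = 25.64, giving x_1* = 1.6381.
At M' = 126: x_1* = 4.9142. Change: 4.9142 − 1.6381 = 3.2761.

Δx_1* = 3.2761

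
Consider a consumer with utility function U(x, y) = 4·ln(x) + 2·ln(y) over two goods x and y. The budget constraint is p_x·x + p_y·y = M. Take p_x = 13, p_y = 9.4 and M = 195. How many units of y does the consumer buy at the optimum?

y* = 6.9149

The MRS is 2·y/x. Set MRS = p_x/p_y.
Rearranging, p_y·y = (1/2)·p_x·x. Substituting into the budget gives p_x·x·(1 + (1/2)) = M.
Demand: x*(p_x,p_y,M) = 2/3·M/p_x and y* = 1/3·M/p_y.
At p_x=13, p_y=9.4, M=195: y* = 1/3·195/9.4 = 6.9149.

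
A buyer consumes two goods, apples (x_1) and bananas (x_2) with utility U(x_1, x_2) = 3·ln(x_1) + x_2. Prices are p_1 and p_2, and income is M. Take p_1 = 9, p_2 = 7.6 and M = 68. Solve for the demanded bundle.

MU_x_1 = 3/x_1, MU_x_2 = 1. Tangency: 3/x_1 = p_1/p_2.
So x_1*(p_1,p_2) = 3·p_2/p_1, independent of income; and x_2* = (M − 3·p_2)/p_2.
At the given prices: x_1* = 3·7.6/9 = 2.5333, and x_2* = 5.9474.

x_1* = 2.5333, x_2* = 5.9474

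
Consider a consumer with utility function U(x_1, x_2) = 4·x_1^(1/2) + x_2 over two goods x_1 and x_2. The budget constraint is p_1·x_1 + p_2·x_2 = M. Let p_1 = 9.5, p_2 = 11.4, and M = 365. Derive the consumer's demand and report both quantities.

x_1* = 5.76, x_2* = 27.2175

MU_x_1 = 2/√x_1, MU_x_2 = 1. Tangency: 2/√x_1 = p_1/p_2.
Thus x_1* = (2·p_2/p_1)² — independent of M — with the rest of income spent on x_2.
Plugging in: x_1* = (2·11.4/9.5)² = 5.76, x_2* = 27.2175.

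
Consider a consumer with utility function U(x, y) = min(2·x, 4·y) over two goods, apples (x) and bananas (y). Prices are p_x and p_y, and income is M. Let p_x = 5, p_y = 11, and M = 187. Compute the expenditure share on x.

share on x = 0.4762

With perfect complements, no substitution: consume in ratio x:y = 4:2.
Budget: p_x·x + p_y·(1/2)·x = M, so (4·p_x + 2·p_y)·x = 4·M.
Demand: x*(p_x,p_y,M) = 4·M/(4·p_x + 2·p_y), y* = 2·M/(4·p_x + 2·p_y).
Here 4·5 + 2·11 = 42, giving x* = 17.8095 and y* = 8.9048.
Expenditure on x: 5·17.8095 = 89.0476; share = 0.4762.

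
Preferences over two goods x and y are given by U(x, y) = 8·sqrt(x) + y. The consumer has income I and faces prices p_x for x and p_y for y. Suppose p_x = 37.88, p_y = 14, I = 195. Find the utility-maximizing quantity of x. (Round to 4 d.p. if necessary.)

MU_x = 4/√x, MU_y = 1. Tangency: 4/√x = p_x/p_y.
Solve: √x = 4·p_y/p_x, so x*(p_x,p_y) = (4·p_y/p_x)², and y* = (I − p_x·x*)/p_y.
Plugging in: x* = (4·14/37.88)² = 2.1855.

x* = 2.1855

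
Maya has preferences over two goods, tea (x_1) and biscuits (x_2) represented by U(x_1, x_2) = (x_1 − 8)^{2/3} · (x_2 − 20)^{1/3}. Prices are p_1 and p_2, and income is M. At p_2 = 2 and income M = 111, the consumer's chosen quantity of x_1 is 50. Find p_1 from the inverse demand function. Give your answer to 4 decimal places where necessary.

This is Cobb-Douglas in (x_1−8, x_2−20): tangency gives 2/3·p_2·(x_2−20) = 1/3·p_1·(x_1−8).
Substituting into the budget: x_1* = 8 + 2/3·(M − 8·p_1 − 20·p_2)/p_1, and x_2* = 20 + 1/3·(…)/p_2.
Set x_1* = 50 in the demand function and solve for p_1: p_1 = 1.

p_1 = 1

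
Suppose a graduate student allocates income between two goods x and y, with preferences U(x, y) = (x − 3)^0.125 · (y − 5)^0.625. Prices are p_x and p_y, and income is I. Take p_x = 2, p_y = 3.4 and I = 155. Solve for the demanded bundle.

x* = 14, y* = 37.3529

MRS = (1/5)·(y−5)/(x−3). Tangency with p_x/p_y gives y−5 = 5·(p_x/p_y)·(x−3).
After buying the subsistence bundle (3, 5), a share 1/6 of the remaining income goes to x: x* = 3 + 1/6·(I − 3p_x − 5p_y)/p_x.
Discretionary income = 155 − 3·2 − 5·3.4 = 132; x* = 3 + 1/6·132/2 = 14; y* = 5 + 5/6·132/3.4 = 37.3529.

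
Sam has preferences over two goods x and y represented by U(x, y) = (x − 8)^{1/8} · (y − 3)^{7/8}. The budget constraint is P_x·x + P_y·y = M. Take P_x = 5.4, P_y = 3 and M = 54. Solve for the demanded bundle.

x* = 8.0417, y* = 3.525

Let x' = x−8, y' = y−3. MRS = (1/7)·y'/x' = P_x/P_y.
Substituting into the budget: x* = 8 + 0.125·(M − 8·P_x − 3·P_y)/P_x, and y* = 3 + 0.875·(…)/P_y.
Discretionary income = 54 − 8·5.4 − 3·3 = 1.8; x* = 8 + 0.125·1.8/5.4 = 8.0417; y* = 3 + 0.875·1.8/3 = 3.525.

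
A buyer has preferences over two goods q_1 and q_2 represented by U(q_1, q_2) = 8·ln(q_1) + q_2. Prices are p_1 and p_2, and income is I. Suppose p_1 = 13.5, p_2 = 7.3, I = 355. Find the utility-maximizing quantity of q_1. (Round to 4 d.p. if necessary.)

Set MRS = p_1/p_2: (8/q_1)/1 = p_1/p_2.
So q_1*(p_1,p_2) = 8·p_2/p_1, independent of income; and q_2* = (I − 8·p_2)/p_2.
At the given prices: q_1* = 8·7.3/13.5 = 4.3259.

q_1* = 4.3259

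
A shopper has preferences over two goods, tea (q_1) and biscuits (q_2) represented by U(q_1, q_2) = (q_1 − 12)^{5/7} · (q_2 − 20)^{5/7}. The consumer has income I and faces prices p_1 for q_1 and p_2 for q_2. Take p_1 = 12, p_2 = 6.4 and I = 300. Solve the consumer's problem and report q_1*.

Let q_1' = q_1−12, q_2' = q_2−20. MRS = q_2'/q_1' = p_1/p_2.
Substituting into the budget: q_1* = 12 + 0.5·(I − 12·p_1 − 20·p_2)/p_1, and q_2* = 20 + 0.5·(…)/p_2.
Discretionary income = 300 − 12·12 − 20·6.4 = 28; q_1* = 12 + 0.5·28/12 = 13.1667.

q_1* = 13.1667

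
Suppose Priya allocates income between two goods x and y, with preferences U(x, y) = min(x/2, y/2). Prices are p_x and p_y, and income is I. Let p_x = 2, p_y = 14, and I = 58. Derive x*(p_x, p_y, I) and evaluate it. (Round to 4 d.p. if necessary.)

x* = 3.625

Here 2·2 + 2·14 = 32, giving x* = 3.625.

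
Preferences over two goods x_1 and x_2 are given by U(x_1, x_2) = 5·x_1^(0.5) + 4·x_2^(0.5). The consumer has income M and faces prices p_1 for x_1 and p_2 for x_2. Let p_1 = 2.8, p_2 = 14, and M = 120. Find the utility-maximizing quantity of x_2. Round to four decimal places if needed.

MU_x_1 ∝ 5·x_1^(-0.5), MU_x_2 ∝ 4·x_2^(-0.5), so MRS = (5/4)·(x_2/x_1)^(0.5) = p_1/p_2.
Hence x_2/x_1 = ((4/5)·p_1/p_2)^(1/(0.5)), i.e. raised to the 2 power.
With the ratio pinned down, the budget gives x_1* = M/(p_1 + p_2·(x_2/x_1)) and x_2* = (x_2/x_1)·x_1*.
Numerically x_2/x_1 = 0.0256, so x_1* = 120/(2.8 + 14·0.0256) = 37.9939 and x_2* = 0.0256·37.9939 = 0.9726.

x_2* = 0.9726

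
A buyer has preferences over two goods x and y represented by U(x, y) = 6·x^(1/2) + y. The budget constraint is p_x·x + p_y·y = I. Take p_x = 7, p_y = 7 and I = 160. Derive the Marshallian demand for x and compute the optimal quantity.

x* = 9

Utility is quasi-linear in y; the FOC for x is 3/√x = p_x/p_y.
Thus x* = (3·p_y/p_x)² — independent of I — with the rest of income spent on y.
Plugging in: x* = (3·7/7)² = 9.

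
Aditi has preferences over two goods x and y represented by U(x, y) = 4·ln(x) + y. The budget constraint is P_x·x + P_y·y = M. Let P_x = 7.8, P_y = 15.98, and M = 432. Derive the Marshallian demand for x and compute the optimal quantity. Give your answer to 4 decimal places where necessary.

MU_x = 4/x, MU_y = 1. Tangency: 4/x = P_x/P_y.
So x*(P_x,P_y) = 4·P_y/P_x, independent of income; and y* = (M − 4·P_y)/P_y.
At the given prices: x* = 4·15.98/7.8 = 8.1949.

x* = 8.1949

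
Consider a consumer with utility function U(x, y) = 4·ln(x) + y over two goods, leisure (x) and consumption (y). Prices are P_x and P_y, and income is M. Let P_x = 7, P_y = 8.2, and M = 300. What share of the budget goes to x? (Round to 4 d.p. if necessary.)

MU_x = 4/x, MU_y = 1. Tangency: 4/x = P_x/P_y.
So x*(P_x,P_y) = 4·P_y/P_x, independent of income; and y* = (M − 4·P_y)/P_y.
At the given prices: x* = 4·8.2/7 = 4.6857, and y* = 32.5854.
Expenditure on x: 7·4.6857 = 32.8; share = 0.1093.

share on x = 0.1093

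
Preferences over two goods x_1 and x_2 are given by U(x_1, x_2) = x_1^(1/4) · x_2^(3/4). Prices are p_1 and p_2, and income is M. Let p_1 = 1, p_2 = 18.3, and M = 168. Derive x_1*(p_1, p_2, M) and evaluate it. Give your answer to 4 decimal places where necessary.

x_1* = 42

The MRS is (1/3)·x_2/x_1. Set MRS = p_1/p_2.
Rearranging, p_2·x_2 = 3·p_1·x_1. Substituting into the budget gives p_1·x_1·(1 + 3) = M.
Demand: x_1*(p_1,p_2,M) = 0.25·M/p_1 and x_2* = 0.75·M/p_2.
At p_1=1, p_2=18.3, M=168: x_1* = 0.25·168/1 = 42.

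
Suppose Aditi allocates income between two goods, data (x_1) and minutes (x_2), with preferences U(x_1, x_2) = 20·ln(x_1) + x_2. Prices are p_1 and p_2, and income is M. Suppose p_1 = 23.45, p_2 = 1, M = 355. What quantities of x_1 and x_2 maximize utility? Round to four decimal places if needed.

MU_x_1 = 20/x_1, MU_x_2 = 1. Tangency: 20/x_1 = p_1/p_2.
So x_1*(p_1,p_2) = 20·p_2/p_1, independent of income; and x_2* = (M − 20·p_2)/p_2.
At the given prices: x_1* = 20·1/23.45 = 0.8529, and x_2* = 335.

x_1* = 0.8529, x_2* = 335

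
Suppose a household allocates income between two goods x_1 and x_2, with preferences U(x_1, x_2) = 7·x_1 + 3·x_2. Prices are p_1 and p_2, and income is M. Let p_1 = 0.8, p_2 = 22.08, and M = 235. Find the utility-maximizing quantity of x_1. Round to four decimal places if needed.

Linear utility — the consumer picks whichever good has higher MU/price: 7/0.8 = 8.75 vs 3/22.08 = 0.1359.
x_1 gives more utility per dollar, so spend all income on x_1: x_1* = M/p_1, x_2* = 0.
Numerically: x_1* = 293.75, x_2* = 0.

x_1* = 293.75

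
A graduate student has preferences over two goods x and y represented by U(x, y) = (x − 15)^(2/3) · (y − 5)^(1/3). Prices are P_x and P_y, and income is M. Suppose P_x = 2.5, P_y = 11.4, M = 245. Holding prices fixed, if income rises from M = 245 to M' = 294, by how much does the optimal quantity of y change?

Substituting into the budget: x* = 15 + 2/3·(M − 15·P_x − 5·P_y)/P_x, and y* = 5 + 1/3·(…)/P_y.
Discretionary income = 245 − 15·2.5 − 5·11.4 = 150.5; y* = 5 + 1/3·150.5/11.4 = 9.4006.
At M' = 294: y* = 10.8333. Change: 10.8333 − 9.4006 = 1.4327.

Δy* = 1.4327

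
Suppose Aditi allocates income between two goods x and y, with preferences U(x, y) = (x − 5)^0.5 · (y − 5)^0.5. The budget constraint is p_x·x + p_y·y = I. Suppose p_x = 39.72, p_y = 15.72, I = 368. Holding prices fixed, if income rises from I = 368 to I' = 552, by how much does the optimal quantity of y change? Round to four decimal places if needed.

Let x' = x−5, y' = y−5. MRS = y'/x' = p_x/p_y.
Substituting into the budget: x* = 5 + 0.5·(I − 5·p_x − 5·p_y)/p_x, and y* = 5 + 0.5·(…)/p_y.
Discretionary income = 368 − 5·39.72 − 5·15.72 = 90.8; y* = 5 + 0.5·90.8/15.72 = 7.888.
At I' = 552: y* = 13.7405. Change: 13.7405 − 7.888 = 5.8524.

Δy* = 5.8524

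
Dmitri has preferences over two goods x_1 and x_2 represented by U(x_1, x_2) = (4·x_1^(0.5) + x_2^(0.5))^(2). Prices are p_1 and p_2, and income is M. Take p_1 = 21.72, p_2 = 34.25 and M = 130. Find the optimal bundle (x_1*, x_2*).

x_1* = 5.7571, x_2* = 0.1447

Substitute x_2 = (x_2/x_1)·x_1 into the budget: x_1* = M/(p_1 + p_2·(x_2/x_1)).
Numerically x_2/x_1 = 0.025135, so x_1* = 130/(21.72 + 34.25·0.025135) = 5.7571 and x_2* = 0.025135·5.7571 = 0.1447.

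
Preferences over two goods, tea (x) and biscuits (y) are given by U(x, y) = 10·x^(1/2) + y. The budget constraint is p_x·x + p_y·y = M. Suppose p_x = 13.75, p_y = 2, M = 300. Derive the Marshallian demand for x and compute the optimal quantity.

Solve: √x = 5·p_y/p_x, so x*(p_x,p_y) = (5·p_y/p_x)², and y* = (M − p_x·x*)/p_y.
Plugging in: x* = (5·2/13.75)² = 0.5289.

x* = 0.5289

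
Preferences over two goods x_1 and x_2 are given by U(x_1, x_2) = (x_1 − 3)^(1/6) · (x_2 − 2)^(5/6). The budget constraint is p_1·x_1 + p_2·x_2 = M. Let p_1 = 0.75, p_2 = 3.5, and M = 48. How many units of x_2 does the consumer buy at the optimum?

x_2* = 11.2262

This is Cobb-Douglas in (x_1−3, x_2−2): tangency gives 1/6·p_2·(x_2−2) = 5/6·p_1·(x_1−3).
Substituting into the budget: x_1* = 3 + 1/6·(M − 3·p_1 − 2·p_2)/p_1, and x_2* = 2 + 5/6·(…)/p_2.
Discretionary income = 48 − 3·0.75 − 2·3.5 = 38.75; x_2* = 2 + 5/6·38.75/3.5 = 11.2262.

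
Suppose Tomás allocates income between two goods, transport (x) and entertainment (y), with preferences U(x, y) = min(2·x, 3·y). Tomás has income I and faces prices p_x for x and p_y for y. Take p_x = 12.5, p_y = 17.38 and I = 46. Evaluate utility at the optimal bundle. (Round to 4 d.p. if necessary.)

V = 3.8195

Demand: x*(p_x,p_y,I) = 3·I/(3·p_x + 2·p_y), y* = 2·I/(3·p_x + 2·p_y).
Here 3·12.5 + 2·17.38 = 72.26, giving x* = 1.9098 and y* = 1.2732.
Utility at the optimum: U(1.9098, 1.2732) = 3.8195.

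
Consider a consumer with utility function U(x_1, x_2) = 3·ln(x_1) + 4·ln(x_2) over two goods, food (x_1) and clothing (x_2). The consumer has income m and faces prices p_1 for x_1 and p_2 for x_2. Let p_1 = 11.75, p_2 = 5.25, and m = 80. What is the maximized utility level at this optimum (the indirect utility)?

V = 11.8694

Tangency: MRS = (3/4)·x_2/x_1 = p_1/p_2.
So 3·p_2·x_2 = 4·p_1·x_1; combined with the budget, a share 3/7 of income goes to x_1.
Demand: x_1*(p_1,p_2,m) = 3/7·m/p_1 and x_2* = 4/7·m/p_2.
At p_1=11.75, p_2=5.25, m=80: x_1* = 3/7·80/11.75 = 2.9179, x_2* = 8.7075.
Utility at the optimum: U(2.9179, 8.7075) = 11.8694.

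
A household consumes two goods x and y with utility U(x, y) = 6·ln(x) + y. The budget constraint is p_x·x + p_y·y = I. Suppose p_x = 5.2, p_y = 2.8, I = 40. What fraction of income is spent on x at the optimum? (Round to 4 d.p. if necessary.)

share on x = 0.42

Set MRS = p_x/p_y: (6/x)/1 = p_x/p_y.
So x*(p_x,p_y) = 6·p_y/p_x, independent of income; and y* = (I − 6·p_y)/p_y.
At the given prices: x* = 6·2.8/5.2 = 3.2308, and y* = 8.2857.
Expenditure on x: 5.2·3.2308 = 16.8; share = 0.42.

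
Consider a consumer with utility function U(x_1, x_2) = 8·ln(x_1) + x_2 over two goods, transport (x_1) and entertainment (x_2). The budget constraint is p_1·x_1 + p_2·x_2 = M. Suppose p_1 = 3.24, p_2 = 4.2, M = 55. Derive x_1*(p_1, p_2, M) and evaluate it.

Set MRS = p_1/p_2: (8/x_1)/1 = p_1/p_2.
So x_1*(p_1,p_2) = 8·p_2/p_1, independent of income; and x_2* = (M − 8·p_2)/p_2.
At the given prices: x_1* = 8·4.2/3.24 = 10.3704.

x_1* = 10.3704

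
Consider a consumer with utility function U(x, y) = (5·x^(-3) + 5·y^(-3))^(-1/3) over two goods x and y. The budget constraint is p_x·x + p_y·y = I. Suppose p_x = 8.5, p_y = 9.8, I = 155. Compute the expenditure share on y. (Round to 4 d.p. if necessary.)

share on y = 0.5267

From the CES first-order condition, (y/x)^(4) = p_x/p_y.
Hence y/x = (p_x/p_y)^(1/(4)), i.e. raised to the 0.25 power.
Substitute y = (y/x)·x into the budget: x* = I/(p_x + p_y·(y/x)).
Numerically y/x = 0.965046, so x* = 155/(8.5 + 9.8·0.965046) = 8.6315 and y* = 0.965046·8.6315 = 8.3298.
Expenditure on y: 9.8·8.3298 = 81.6321; share = 0.5267.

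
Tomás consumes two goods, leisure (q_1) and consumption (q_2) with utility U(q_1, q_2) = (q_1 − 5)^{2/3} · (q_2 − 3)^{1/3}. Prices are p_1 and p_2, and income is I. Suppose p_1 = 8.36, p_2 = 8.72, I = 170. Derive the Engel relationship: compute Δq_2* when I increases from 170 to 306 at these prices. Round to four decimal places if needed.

MRS = 2·(q_2−3)/(q_1−5). Tangency with p_1/p_2 gives q_2−3 = (1/2)·(p_1/p_2)·(q_1−5).
Substituting into the budget: q_1* = 5 + 2/3·(I − 5·p_1 − 3·p_2)/p_1, and q_2* = 3 + 1/3·(…)/p_2.
Discretionary income = 170 − 5·8.36 − 3·8.72 = 102.04; q_2* = 3 + 1/3·102.04/8.72 = 6.9006.
At I' = 306: q_2* = 12.0994. Change: 12.0994 − 6.9006 = 5.1988.

Δq_2* = 5.1988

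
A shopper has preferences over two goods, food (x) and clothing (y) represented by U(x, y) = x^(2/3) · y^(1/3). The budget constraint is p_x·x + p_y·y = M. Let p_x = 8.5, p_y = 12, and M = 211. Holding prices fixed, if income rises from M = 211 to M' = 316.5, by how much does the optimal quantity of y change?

Demand: x*(p_x,p_y,M) = 2/3·M/p_x and y* = 1/3·M/p_y.
At p_x=8.5, p_y=12, M=211: y* = 1/3·211/12 = 5.8611.
At M' = 316.5: y* = 8.7917. Change: 8.7917 − 5.8611 = 2.9306.

Δy* = 2.9306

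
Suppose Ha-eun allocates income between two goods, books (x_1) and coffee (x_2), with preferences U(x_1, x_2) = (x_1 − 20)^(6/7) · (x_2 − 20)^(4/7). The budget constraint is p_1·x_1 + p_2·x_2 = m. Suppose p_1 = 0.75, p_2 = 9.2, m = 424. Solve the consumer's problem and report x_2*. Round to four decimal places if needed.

x_2* = 29.7826

Let x_1' = x_1−20, x_2' = x_2−20. MRS = (3/2)·x_2'/x_1' = p_1/p_2.
Substituting into the budget: x_1* = 20 + 0.6·(m − 20·p_1 − 20·p_2)/p_1, and x_2* = 20 + 0.4·(…)/p_2.
Discretionary income = 424 − 20·0.75 − 20·9.2 = 225; x_2* = 20 + 0.4·225/9.2 = 29.7826.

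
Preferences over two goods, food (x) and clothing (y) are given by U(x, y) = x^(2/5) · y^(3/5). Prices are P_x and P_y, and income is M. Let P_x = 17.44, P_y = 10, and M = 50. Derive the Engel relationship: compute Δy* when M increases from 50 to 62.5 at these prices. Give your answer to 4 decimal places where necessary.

Δy* = 0.75

The MRS is (2/3)·y/x. Set MRS = P_x/P_y.
Rearranging, P_y·y = (3/2)·P_x·x. Substituting into the budget gives P_x·x·(1 + (3/2)) = M.
Demand: x*(P_x,P_y,M) = 0.4·M/P_x and y* = 0.6·M/P_y.
At P_x=17.44, P_y=10, M=50: y* = 0.6·50/10 = 3.
At M' = 62.5: y* = 3.75. Change: 3.75 − 3 = 0.75.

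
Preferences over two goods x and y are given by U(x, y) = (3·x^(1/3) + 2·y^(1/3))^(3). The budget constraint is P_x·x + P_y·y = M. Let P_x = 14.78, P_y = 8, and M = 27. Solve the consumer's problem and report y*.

y* = 1.4352

MRS = MU_x/MU_y = (3/2)·(y/x)^(2/3). Set equal to P_x/P_y.
Hence y/x = ((2/3)·P_x/P_y)^(1/(2/3)), i.e. raised to the 1.5 power.
With the ratio pinned down, the budget gives x* = M/(P_x + P_y·(y/x)) and y* = (y/x)·x*.
Numerically y/x = 1.36691, so x* = 27/(14.78 + 8·1.36691) = 1.05 and y* = 1.36691·1.05 = 1.4352.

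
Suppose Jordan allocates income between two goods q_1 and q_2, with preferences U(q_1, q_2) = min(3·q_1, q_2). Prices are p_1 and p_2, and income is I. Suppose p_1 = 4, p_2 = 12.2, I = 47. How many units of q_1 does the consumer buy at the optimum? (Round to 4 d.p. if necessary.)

Demand: q_1*(p_1,p_2,I) = I/(p_1 + 3·p_2), q_2* = 3·I/(p_1 + 3·p_2).
Here 4 + 3·12.2 = 40.6, giving q_1* = 1.1576.

q_1* = 1.1576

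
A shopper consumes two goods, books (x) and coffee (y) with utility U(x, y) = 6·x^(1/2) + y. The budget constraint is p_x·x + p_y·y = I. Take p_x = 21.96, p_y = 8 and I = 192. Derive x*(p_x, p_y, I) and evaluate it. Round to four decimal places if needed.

Plugging in: x* = (3·8/21.96)² = 1.1944.

x* = 1.1944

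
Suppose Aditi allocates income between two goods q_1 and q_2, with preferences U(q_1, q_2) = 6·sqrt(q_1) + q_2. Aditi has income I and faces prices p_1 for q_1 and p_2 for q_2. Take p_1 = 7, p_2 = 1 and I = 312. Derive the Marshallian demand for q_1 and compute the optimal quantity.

Set MRS = p_1/p_2: 3·q_1^(−1/2) = p_1/p_2.
Thus q_1* = (3·p_2/p_1)² — independent of I — with the rest of income spent on q_2.
Plugging in: q_1* = (3·1/7)² = 0.1837.

q_1* = 0.1837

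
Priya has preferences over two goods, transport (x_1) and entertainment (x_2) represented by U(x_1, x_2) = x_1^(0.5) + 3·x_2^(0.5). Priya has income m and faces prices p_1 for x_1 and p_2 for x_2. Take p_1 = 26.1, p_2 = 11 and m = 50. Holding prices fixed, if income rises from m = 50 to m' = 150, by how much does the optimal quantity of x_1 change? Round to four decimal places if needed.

Δx_1* = 0.1714

From the CES first-order condition, (1/3)·(x_2/x_1)^(0.5) = p_1/p_2.
Solve for the ratio: x_2/x_1 = [3·p_1/p_2]^(2).
Substitute x_2 = (x_2/x_1)·x_1 into the budget: x_1* = m/(p_1 + p_2·(x_2/x_1)).
Numerically x_2/x_1 = 50.668512, so x_1* = 50/(26.1 + 11·50.668512) = 0.0857.
At m' = 150: x_1* = 0.2571. Change: 0.2571 − 0.0857 = 0.1714.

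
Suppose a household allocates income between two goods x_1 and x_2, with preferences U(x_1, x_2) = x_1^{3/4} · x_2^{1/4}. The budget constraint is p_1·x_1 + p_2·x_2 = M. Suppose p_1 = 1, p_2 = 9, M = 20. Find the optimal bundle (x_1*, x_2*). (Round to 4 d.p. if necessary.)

x_1* = 15, x_2* = 0.5556

MU_x_1/MU_x_2 = (0.75·x_2)/(0.25·x_1); tangency sets this equal to p_1/p_2.
So 0.75·p_2·x_2 = 0.25·p_1·x_1; combined with the budget, a share 0.75 of income goes to x_1.
Demand: x_1*(p_1,p_2,M) = 0.75·M/p_1 and x_2* = 0.25·M/p_2.
At p_1=1, p_2=9, M=20: x_1* = 0.75·20/1 = 15, x_2* = 0.5556.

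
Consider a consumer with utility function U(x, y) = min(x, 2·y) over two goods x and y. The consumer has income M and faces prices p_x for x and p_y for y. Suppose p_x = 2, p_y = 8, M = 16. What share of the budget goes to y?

share on y = 0.6667

Demand: x*(p_x,p_y,M) = 2·M/(2·p_x + p_y), y* = M/(2·p_x + p_y).
Here 2·2 + 8 = 12, giving x* = 2.6667 and y* = 1.3333.
Expenditure on y: 8·1.3333 = 10.6667; share = 0.6667.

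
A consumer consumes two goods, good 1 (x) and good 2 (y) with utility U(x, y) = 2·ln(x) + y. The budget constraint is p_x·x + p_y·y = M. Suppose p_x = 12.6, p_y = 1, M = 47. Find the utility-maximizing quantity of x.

x* = 0.1587

Set MRS = p_x/p_y: (2/x)/1 = p_x/p_y.
So x*(p_x,p_y) = 2·p_y/p_x, independent of income; and y* = (M − 2·p_y)/p_y.
At the given prices: x* = 2·1/12.6 = 0.1587.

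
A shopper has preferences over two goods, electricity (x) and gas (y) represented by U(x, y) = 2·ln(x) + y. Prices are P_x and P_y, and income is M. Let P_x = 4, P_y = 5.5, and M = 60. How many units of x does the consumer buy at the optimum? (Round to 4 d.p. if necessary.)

x* = 2.75

MU_x = 2/x, MU_y = 1. Tangency: 2/x = P_x/P_y.
So x*(P_x,P_y) = 2·P_y/P_x, independent of income; and y* = (M − 2·P_y)/P_y.
At the given prices: x* = 2·5.5/4 = 2.75.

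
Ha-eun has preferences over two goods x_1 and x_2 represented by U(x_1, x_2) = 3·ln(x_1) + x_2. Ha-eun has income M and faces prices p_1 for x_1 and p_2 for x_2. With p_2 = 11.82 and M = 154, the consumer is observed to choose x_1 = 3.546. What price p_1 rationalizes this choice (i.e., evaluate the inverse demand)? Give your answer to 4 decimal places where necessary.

p_1 = 10

MU_x_1 = 3/x_1, MU_x_2 = 1. Tangency: 3/x_1 = p_1/p_2.
So x_1*(p_1,p_2) = 3·p_2/p_1, independent of income; and x_2* = (M − 3·p_2)/p_2.
Set x_1* = 3.546 in the demand function and solve for p_1: p_1 = 10.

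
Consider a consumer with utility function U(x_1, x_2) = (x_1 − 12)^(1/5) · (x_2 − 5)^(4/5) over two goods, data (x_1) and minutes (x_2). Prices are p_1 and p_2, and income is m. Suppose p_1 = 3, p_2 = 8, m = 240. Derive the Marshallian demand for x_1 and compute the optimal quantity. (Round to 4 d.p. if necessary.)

x_1* = 22.9333

Let x_1' = x_1−12, x_2' = x_2−5. MRS = (1/4)·x_2'/x_1' = p_1/p_2.
After buying the subsistence bundle (12, 5), a share 0.2 of the remaining income goes to x_1: x_1* = 12 + 0.2·(m − 12p_1 − 5p_2)/p_1.
Discretionary income = 240 − 12·3 − 5·8 = 164; x_1* = 12 + 0.2·164/3 = 22.9333.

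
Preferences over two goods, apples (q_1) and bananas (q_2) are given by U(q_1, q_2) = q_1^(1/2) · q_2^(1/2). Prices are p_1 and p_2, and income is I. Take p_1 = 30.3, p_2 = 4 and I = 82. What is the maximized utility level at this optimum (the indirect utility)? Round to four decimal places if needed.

MU_q_1/MU_q_2 = (0.5·q_2)/(0.5·q_1); tangency sets this equal to p_1/p_2.
Rearranging, p_2·q_2 = p_1·q_1. Substituting into the budget gives p_1·q_1·(1 + 1) = I.
Demand: q_1*(p_1,p_2,I) = 0.5·I/p_1 and q_2* = 0.5·I/p_2.
At p_1=30.3, p_2=4, I=82: q_1* = 0.5·82/30.3 = 1.3531, q_2* = 10.25.
Utility at the optimum: U(1.3531, 10.25) = 3.7242.

V = 3.7242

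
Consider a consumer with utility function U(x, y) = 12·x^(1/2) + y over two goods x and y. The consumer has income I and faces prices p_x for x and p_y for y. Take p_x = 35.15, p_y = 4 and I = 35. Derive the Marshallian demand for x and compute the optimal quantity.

x* = 0.4662

MU_x = 6/√x, MU_y = 1. Tangency: 6/√x = p_x/p_y.
Solve: √x = 6·p_y/p_x, so x*(p_x,p_y) = (6·p_y/p_x)², and y* = (I − p_x·x*)/p_y.
Plugging in: x* = (6·4/35.15)² = 0.4662.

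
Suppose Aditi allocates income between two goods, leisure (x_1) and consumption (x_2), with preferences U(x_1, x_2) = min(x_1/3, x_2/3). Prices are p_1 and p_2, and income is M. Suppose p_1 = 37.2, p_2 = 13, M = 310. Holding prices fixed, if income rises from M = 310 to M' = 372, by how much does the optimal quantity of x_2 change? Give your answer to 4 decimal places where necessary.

Leontief preferences: the optimum is at the kink where x_1/3 = x_2/3, i.e. x_2 = x_1.
Budget: p_1·x_1 + p_2·x_1 = M, so (3·p_1 + 3·p_2)·x_1 = 3·M.
Demand: x_1*(p_1,p_2,M) = 3·M/(3·p_1 + 3·p_2), x_2* = 3·M/(3·p_1 + 3·p_2).
Here 3·37.2 + 3·13 = 150.6, giving x_2* = 6.1753.
At M' = 372: x_2* = 7.4104. Change: 7.4104 − 6.1753 = 1.2351.

Δx_2* = 1.2351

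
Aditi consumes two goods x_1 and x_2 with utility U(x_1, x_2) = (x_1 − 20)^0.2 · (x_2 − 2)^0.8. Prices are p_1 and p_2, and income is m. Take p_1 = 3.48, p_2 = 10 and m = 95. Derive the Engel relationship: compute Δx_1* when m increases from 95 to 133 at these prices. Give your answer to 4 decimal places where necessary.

Δx_1* = 2.1839

Substituting into the budget: x_1* = 20 + 0.2·(m − 20·p_1 − 2·p_2)/p_1, and x_2* = 2 + 0.8·(…)/p_2.
Discretionary income = 95 − 20·3.48 − 2·10 = 5.4; x_1* = 20 + 0.2·5.4/3.48 = 20.3103.
At m' = 133: x_1* = 22.4943. Change: 22.4943 − 20.3103 = 2.1839.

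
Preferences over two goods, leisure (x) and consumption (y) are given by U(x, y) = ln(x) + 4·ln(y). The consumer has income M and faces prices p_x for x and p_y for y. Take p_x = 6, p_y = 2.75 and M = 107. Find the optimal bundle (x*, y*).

Tangency: MRS = (1/4)·y/x = p_x/p_y.
So p_y·y = 4·p_x·x; combined with the budget, a share 0.2 of income goes to x.
Demand: x*(p_x,p_y,M) = 0.2·M/p_x and y* = 0.8·M/p_y.
At p_x=6, p_y=2.75, M=107: x* = 0.2·107/6 = 3.5667, y* = 31.1273.

x* = 3.5667, y* = 31.1273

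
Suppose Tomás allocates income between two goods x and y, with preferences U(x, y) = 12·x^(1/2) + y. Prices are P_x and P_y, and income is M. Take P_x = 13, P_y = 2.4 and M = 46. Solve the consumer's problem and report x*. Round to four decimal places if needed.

Set MRS = P_x/P_y: 6·x^(−1/2) = P_x/P_y.
Thus x* = (6·P_y/P_x)² — independent of M — with the rest of income spent on y.
Plugging in: x* = (6·2.4/13)² = 1.227.

x* = 1.227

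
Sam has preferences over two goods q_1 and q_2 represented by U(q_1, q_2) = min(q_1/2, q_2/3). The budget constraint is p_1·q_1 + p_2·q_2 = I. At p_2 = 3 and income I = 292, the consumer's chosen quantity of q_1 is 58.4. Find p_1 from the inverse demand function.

p_1 = 0.5

Leontief preferences: the optimum is at the kink where q_1/2 = q_2/3, i.e. q_2 = (3/2)·q_1.
Budget: p_1·q_1 + p_2·(3/2)·q_1 = I, so (2·p_1 + 3·p_2)·q_1 = 2·I.
Demand: q_1*(p_1,p_2,I) = 2·I/(2·p_1 + 3·p_2), q_2* = 3·I/(2·p_1 + 3·p_2).
Set q_1* = 58.4 in the demand function and solve for p_1: p_1 = 0.5.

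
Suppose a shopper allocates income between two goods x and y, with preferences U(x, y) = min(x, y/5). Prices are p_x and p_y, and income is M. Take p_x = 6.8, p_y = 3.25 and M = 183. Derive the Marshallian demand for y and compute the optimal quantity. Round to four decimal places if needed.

Demand: x*(p_x,p_y,M) = M/(p_x + 5·p_y), y* = 5·M/(p_x + 5·p_y).
Here 6.8 + 5·3.25 = 23.05, giving y* = 39.6963.

y* = 39.6963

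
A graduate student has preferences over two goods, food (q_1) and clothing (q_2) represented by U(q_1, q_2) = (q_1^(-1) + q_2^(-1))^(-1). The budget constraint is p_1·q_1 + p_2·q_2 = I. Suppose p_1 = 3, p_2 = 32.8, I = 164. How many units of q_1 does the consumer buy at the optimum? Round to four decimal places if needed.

With the ratio pinned down, the budget gives q_1* = I/(p_1 + p_2·(q_2/q_1)) and q_2* = (q_2/q_1)·q_1*.
Numerically q_2/q_1 = 0.302429, so q_1* = 164/(3 + 32.8·0.302429) = 12.6938.

q_1* = 12.6938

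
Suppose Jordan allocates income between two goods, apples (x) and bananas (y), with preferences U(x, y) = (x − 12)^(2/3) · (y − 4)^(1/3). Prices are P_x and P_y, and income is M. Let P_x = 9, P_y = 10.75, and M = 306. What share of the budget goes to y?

This is Cobb-Douglas in (x−12, y−4): tangency gives 2/3·P_y·(y−4) = 1/3·P_x·(x−12).
Substituting into the budget: x* = 12 + 2/3·(M − 12·P_x − 4·P_y)/P_x, and y* = 4 + 1/3·(…)/P_y.
Discretionary income = 306 − 12·9 − 4·10.75 = 155; x* = 12 + 2/3·155/9 = 23.4815; y* = 4 + 1/3·155/10.75 = 8.8062.
Expenditure on y: 10.75·8.8062 = 94.6667; share = 0.3094.

share on y = 0.3094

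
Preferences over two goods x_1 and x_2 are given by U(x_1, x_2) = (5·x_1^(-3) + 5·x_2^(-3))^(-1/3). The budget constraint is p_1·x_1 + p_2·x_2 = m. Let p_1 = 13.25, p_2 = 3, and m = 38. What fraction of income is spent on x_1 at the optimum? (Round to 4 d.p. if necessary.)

share on x_1 = 0.7529

From the CES first-order condition, (x_2/x_1)^(4) = p_1/p_2.
Hence x_2/x_1 = (p_1/p_2)^(1/(4)), i.e. raised to the 0.25 power.
Substitute x_2 = (x_2/x_1)·x_1 into the budget: x_1* = m/(p_1 + p_2·(x_2/x_1)).
Numerically x_2/x_1 = 1.449685, so x_1* = 38/(13.25 + 3·1.449685) = 2.1592 and x_2* = 1.449685·2.1592 = 3.1302.
Expenditure on x_1: 13.25·2.1592 = 28.6095; share = 0.7529.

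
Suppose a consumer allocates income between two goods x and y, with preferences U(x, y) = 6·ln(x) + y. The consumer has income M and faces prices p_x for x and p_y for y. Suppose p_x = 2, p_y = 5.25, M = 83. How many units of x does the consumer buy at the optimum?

MU_x = 6/x, MU_y = 1. Tangency: 6/x = p_x/p_y.
So x*(p_x,p_y) = 6·p_y/p_x, independent of income; and y* = (M − 6·p_y)/p_y.
At the given prices: x* = 6·5.25/2 = 15.75.

x* = 15.75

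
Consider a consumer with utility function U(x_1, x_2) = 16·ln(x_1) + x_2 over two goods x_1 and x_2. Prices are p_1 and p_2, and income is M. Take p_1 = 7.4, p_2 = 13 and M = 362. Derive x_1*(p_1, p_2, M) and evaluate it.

MU_x_1 = 16/x_1, MU_x_2 = 1. Tangency: 16/x_1 = p_1/p_2.
So x_1*(p_1,p_2) = 16·p_2/p_1, independent of income; and x_2* = (M − 16·p_2)/p_2.
At the given prices: x_1* = 16·13/7.4 = 28.1081.

x_1* = 28.1081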